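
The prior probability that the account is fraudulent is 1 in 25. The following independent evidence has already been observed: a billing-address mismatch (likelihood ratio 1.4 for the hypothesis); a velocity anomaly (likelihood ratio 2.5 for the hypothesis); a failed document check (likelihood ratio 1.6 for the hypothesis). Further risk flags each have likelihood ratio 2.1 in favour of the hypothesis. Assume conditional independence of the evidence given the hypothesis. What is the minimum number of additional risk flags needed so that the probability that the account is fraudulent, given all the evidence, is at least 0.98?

Prior odds = 0.04/0.96 = 1/24.
Combined Bayes factor of the evidence already in hand = 1.4 × 2.5 × 1.6 = 5.6.
Odds after that evidence = (1/24) × 5.6 = 7/30.
Target odds = 0.98/0.02 = 49.
Need 2.1ⁿ ≥ 49 ÷ (7/30) = 210.
2.1⁷ ≈180.109 falls short of 210 but 2.1⁸ ≈378.229 reaches it, so n = 8.

8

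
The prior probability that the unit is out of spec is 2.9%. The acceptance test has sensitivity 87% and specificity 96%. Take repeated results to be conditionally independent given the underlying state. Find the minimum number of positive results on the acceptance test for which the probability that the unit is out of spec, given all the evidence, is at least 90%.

2

Prior odds: 0.029 ÷ 0.971 = 29/971.
False-positive rate = 1 − 0.96 = 0.04; likelihood ratio of a positive = 0.87/0.04 = 21.75.
Target odds: 0.9 ÷ 0.1 = 9.
Require 21.75ⁿ ≥ 9 ÷ (29/971) = 8739/29.
21.75¹ = 21.75 falls short of 8739/29 but 21.75² = 473.0625 reaches it, so n = 2.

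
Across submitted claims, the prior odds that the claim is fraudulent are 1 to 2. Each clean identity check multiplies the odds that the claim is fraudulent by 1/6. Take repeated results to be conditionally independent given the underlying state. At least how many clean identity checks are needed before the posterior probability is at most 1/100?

3

Prior odds = 0.5.
Likelihood ratio per clean identity check = 1/6.
Target odds: 0.01 ÷ 0.99 = 1/99.
Need 0.5 × (1/6)ⁿ ≤ 1/99, i.e. (1/6)ⁿ ≤ 2/99.
(1/6)² = 1/36 is still above 2/99 but (1/6)³ = 1/216 is at or below it, so n = 3.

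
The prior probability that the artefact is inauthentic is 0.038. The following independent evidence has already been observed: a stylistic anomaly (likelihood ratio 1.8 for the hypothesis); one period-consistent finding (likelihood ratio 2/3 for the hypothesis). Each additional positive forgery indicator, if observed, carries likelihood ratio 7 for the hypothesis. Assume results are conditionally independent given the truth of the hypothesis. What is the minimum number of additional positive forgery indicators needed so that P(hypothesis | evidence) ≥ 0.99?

4

Prior odds = 0.038/0.962 = 19/481.
Combined Bayes factor of the evidence already in hand = 1.8 × (2/3) = 1.2.
Odds after that evidence = (19/481) × 1.2 = 114/2405.
Target odds = 0.99/0.01 = 99.
Need 7ⁿ ≥ 99 ÷ (114/2405) = 79365/38.
7³ = 343 falls short of 79365/38 but 7⁴ = 2401 reaches it, so n = 4.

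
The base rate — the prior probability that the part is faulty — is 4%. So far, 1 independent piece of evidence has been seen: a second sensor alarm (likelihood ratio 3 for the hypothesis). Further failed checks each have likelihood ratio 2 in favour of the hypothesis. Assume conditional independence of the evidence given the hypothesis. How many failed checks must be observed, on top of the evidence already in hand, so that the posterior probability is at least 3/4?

Prior odds = 0.04/0.96 = 1/24.
Bayes factor of the evidence already in hand = 3.
Odds after that evidence = (1/24) × 3 = 0.125.
Target odds = 0.75/0.25 = 3.
Need 2ⁿ ≥ 3 ÷ 0.125 = 24.
2⁴ = 16 falls short of 24 but 2⁵ = 32 reaches it, so n = 5.

5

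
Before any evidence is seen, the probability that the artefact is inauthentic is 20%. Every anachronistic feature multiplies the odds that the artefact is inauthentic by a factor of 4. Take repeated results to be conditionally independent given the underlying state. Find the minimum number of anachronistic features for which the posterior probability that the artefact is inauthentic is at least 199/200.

Prior odds = 0.2/0.8 = 0.25.
Likelihood ratio per anachronistic feature = 4.
Target odds: 0.995 ÷ 0.005 = 199.
Require 4ⁿ ≥ 199 ÷ 0.25 = 796.
4⁴ = 256 falls short of 796 but 4⁵ = 1024 reaches it, so n = 5.

5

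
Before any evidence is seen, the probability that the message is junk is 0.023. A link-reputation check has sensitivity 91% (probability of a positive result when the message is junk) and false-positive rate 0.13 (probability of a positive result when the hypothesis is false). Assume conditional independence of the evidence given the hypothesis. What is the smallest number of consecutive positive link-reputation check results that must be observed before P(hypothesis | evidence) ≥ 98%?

4

Prior odds = 0.023/0.977 = 23/977.
Likelihood ratio of a positive result = 0.91/0.13 = 7.
Target odds: 0.98 ÷ 0.02 = 49.
Need (23/977) × 7ⁿ ≥ 49, i.e. 7ⁿ ≥ 47873/23.
7³ = 343 falls short of 47873/23 but 7⁴ = 2401 reaches it, so n = 4.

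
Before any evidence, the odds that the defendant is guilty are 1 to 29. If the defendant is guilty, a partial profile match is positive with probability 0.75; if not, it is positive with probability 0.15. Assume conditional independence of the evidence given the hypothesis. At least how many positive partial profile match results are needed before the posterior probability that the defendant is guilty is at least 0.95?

Prior odds = 1/29.
Likelihood ratio of a positive = 0.75/0.15 = 5.
Target posterior odds = 0.95/0.05 = 19.
Require 5ⁿ ≥ 19 ÷ (1/29) = 551.
5³ = 125 falls short of 551 but 5⁴ = 625 reaches it, so n = 4.

4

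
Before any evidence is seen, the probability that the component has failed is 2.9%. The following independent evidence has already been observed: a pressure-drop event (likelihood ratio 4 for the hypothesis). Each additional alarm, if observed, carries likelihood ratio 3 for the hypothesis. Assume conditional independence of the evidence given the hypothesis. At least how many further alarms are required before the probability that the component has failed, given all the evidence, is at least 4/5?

Prior odds = 0.029/0.971 = 29/971.
Bayes factor of the evidence already in hand = 4.
Odds after that evidence = (29/971) × 4 = 116/971.
Target odds = 0.8/0.2 = 4.
Need 3ⁿ ≥ 4 ÷ (116/971) = 971/29.
3³ = 27 falls short of 971/29 but 3⁴ = 81 reaches it, so n = 4.

4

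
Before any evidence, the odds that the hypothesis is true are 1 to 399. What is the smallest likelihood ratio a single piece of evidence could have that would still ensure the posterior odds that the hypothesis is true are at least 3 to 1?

Prior odds = 1/399.
Target odds = 3.
Required Bayes factor = 3 ÷ (1/399) = 1197.

1197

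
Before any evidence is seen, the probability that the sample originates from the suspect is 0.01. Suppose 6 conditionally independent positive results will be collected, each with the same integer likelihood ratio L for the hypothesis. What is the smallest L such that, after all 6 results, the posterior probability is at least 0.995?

6

Prior odds = 0.01/0.99 = 1/99.
Target odds = 0.995/0.005 = 199.
Need L⁶ ≥ 199 ÷ (1/99) = 19701.
5⁶ = 15625 < 19701 ≤ 46656 = 6⁶, so L = 6.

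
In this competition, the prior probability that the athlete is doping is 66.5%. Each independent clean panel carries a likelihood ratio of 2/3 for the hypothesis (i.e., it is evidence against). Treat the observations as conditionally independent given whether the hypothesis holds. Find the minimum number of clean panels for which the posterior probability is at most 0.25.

5

Prior odds = 0.665/0.335 = 133/67.
Likelihood ratio per clean panel = 2/3.
Target odds: 0.25 ÷ 0.75 = 1/3.
Require (2/3)ⁿ ≤ 1/3 ÷ (133/67) = 67/399.
(2/3)⁴ = 16/81 is still above 67/399 but (2/3)⁵ = 32/243 is at or below it, so n = 5.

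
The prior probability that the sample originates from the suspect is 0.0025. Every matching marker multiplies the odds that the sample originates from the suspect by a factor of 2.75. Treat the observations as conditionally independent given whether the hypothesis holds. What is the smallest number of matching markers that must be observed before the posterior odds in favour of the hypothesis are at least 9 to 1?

9

Prior odds: 0.0025 ÷ 0.9975 = 1/399.
Likelihood ratio per matching marker = 2.75.
Target odds = 9.
Require 2.75ⁿ ≥ 9 ÷ (1/399) = 3591.
2.75⁸ = 214358881/65536 falls short of 3591 but 2.75⁹ ≈8994.86 reaches it, so n = 9.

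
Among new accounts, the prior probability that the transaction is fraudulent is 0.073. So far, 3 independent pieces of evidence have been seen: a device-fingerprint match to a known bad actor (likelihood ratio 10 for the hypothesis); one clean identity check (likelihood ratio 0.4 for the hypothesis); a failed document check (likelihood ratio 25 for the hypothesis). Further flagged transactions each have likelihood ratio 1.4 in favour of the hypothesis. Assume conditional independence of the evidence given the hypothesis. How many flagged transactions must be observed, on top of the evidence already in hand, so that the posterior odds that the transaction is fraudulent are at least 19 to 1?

Prior odds = 0.073/0.927 = 73/927.
Combined Bayes factor of the evidence already in hand = 10 × 0.4 × 25 = 100.
Odds after that evidence = (73/927) × 100 = 7300/927.
Target odds = 19.
Need 1.4ⁿ ≥ 19 ÷ (7300/927) = 17613/7300.
1.4² = 1.96 falls short of 17613/7300 but 1.4³ = 2.744 reaches it, so n = 3.

3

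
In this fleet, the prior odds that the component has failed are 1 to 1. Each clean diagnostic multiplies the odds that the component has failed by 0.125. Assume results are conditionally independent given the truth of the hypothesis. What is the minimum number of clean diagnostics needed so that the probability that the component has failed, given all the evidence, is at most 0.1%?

Prior odds = 1.
Likelihood ratio per clean diagnostic = 0.125.
Target posterior odds = 0.001/0.999 = 1/999.
Require 0.125ⁿ ≤ 1/999 ÷ 1 = 1/999.
0.125³ = 0.001953125 is still above 1/999 but 0.125⁴ = 1/4096 is at or below it, so n = 4.

4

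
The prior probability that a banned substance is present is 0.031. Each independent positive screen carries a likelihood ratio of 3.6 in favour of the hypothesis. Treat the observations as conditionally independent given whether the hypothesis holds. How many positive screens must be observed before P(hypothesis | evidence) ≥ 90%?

Prior odds: 0.031 ÷ 0.969 = 31/969.
Likelihood ratio per positive screen = 3.6.
Target posterior odds = 0.9/0.1 = 9.
Need (31/969) × 3.6ⁿ ≥ 9, i.e. 3.6ⁿ ≥ 8721/31.
3.6⁴ = 167.9616 falls short of 8721/31 but 3.6⁵ = 604.66176 reaches it, so n = 5.

5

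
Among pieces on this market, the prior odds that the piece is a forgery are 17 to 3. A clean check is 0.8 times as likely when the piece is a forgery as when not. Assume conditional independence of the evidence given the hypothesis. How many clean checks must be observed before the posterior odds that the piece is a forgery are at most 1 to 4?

Prior odds = 17/3.
Likelihood ratio per clean check = 0.8.
Target odds = 0.25.
Require 0.8ⁿ ≤ 0.25 ÷ (17/3) = 3/68.
0.8¹³ ≈0.0549756 is still above 3/68 but 0.8¹⁴ ≈0.0439805 is at or below it, so n = 14.

14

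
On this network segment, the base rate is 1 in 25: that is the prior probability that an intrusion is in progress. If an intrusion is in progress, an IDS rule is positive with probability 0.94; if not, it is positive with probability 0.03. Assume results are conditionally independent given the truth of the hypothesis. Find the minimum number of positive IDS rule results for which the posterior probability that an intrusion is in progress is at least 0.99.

Prior odds: 0.04 ÷ 0.96 = 1/24.
Likelihood ratio of a positive = 0.94/0.03 = 94/3.
Target posterior odds = 0.99/0.01 = 99.
Require (94/3)ⁿ ≥ 99 ÷ (1/24) = 2376.
(94/3)² = 8836/9 falls short of 2376 but (94/3)³ = 830584/27 reaches it, so n = 3.

3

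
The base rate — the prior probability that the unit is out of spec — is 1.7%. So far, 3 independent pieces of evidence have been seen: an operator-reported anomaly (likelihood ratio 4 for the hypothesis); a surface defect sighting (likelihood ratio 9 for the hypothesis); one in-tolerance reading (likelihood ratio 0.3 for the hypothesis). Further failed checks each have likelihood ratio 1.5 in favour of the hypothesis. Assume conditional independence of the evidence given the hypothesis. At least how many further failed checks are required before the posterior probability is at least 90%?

Prior odds = 0.017/0.983 = 17/983.
Combined Bayes factor of the evidence already in hand = 4 × 9 × 0.3 = 10.8.
Odds after that evidence = (17/983) × 10.8 = 918/4915.
Target odds = 0.9/0.1 = 9.
Need 1.5ⁿ ≥ 9 ÷ (918/4915) = 4915/102.
1.5⁹ = 19683/512 falls short of 4915/102 but 1.5¹⁰ = 59049/1024 reaches it, so n = 10.

10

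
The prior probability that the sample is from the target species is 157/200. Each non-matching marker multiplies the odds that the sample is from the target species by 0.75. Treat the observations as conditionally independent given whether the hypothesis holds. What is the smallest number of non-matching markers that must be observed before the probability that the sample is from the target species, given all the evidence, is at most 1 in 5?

Prior odds = 0.785/0.215 = 157/43.
Likelihood ratio per non-matching marker = 0.75.
Target odds: 0.2 ÷ 0.8 = 0.25.
Require 0.75ⁿ ≤ 0.25 ÷ (157/43) = 43/628.
0.75⁹ = 19683/262144 is still above 43/628 but 0.75¹⁰ = 59049/1048576 is at or below it, so n = 10.

10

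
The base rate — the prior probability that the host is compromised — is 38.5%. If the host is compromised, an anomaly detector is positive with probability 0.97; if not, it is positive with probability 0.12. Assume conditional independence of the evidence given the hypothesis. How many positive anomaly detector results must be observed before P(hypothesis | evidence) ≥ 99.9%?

4

Prior odds: 0.385 ÷ 0.615 = 77/123.
Likelihood ratio of a positive = 0.97/0.12 = 97/12.
Target posterior odds = 0.999/0.001 = 999.
Require (97/12)ⁿ ≥ 999 ÷ (77/123) = 122877/77.
(97/12)³ = 912673/1728 falls short of 122877/77 but (97/12)⁴ = 88529281/20736 reaches it, so n = 4.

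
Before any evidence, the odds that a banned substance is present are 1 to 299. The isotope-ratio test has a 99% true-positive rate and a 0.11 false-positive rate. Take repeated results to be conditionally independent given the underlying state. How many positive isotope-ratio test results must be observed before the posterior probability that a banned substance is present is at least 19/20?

Prior odds = 1/299.
Likelihood ratio of a positive result = 0.99/0.11 = 9.
Target odds: 0.95 ÷ 0.05 = 19.
Require 9ⁿ ≥ 19 ÷ (1/299) = 5681.
9³ = 729 falls short of 5681 but 9⁴ = 6561 reaches it, so n = 4.

4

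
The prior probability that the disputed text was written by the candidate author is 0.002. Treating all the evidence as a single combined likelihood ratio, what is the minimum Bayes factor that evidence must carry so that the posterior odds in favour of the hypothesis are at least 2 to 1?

998

Prior odds = 0.002/0.998 = 1/499.
Target odds = 2.
Required Bayes factor = 2 ÷ (1/499) = 998.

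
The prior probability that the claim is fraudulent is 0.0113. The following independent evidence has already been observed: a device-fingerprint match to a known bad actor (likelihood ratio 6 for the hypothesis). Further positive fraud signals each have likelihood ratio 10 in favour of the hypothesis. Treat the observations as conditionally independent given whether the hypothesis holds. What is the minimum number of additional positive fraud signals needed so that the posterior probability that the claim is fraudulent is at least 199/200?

4

Prior odds = 0.0113/0.9887 = 113/9887.
Bayes factor of the evidence already in hand = 6.
Odds after that evidence = (113/9887) × 6 = 678/9887.
Target odds = 0.995/0.005 = 199.
Need 10ⁿ ≥ 199 ÷ (678/9887) = 1967513/678.
10³ = 1000 falls short of 1967513/678 but 10⁴ = 10000 reaches it, so n = 4.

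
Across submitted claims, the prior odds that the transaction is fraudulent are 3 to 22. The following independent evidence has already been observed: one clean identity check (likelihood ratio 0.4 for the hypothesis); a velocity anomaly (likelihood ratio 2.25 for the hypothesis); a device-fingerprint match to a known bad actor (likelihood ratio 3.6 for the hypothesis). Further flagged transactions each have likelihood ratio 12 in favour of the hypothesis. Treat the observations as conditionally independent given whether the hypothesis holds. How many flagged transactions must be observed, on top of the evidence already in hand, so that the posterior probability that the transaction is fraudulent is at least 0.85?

2

Prior odds = 3/22.
Combined Bayes factor of the evidence already in hand = 0.4 × 2.25 × 3.6 = 3.24.
Odds after that evidence = (3/22) × 3.24 = 243/550.
Target odds = 0.85/0.15 = 17/3.
Need 12ⁿ ≥ 17/3 ÷ (243/550) = 9350/729.
12¹ = 12 falls short of 9350/729 but 12² = 144 reaches it, so n = 2.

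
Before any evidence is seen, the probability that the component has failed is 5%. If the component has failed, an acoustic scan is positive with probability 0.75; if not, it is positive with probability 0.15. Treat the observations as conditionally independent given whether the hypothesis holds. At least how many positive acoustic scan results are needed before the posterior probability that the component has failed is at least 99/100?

5

Prior odds: 0.05 ÷ 0.95 = 1/19.
Likelihood ratio of a positive = 0.75/0.15 = 5.
Target posterior odds = 0.99/0.01 = 99.
Need (1/19) × 5ⁿ ≥ 99, i.e. 5ⁿ ≥ 1881.
5⁴ = 625 falls short of 1881 but 5⁵ = 3125 reaches it, so n = 5.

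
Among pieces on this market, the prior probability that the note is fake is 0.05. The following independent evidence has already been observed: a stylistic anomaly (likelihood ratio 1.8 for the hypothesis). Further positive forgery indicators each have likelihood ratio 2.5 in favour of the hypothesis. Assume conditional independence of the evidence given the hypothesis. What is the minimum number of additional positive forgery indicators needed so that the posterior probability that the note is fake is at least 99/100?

8

Prior odds = 0.05/0.95 = 1/19.
Bayes factor of the evidence already in hand = 1.8.
Odds after that evidence = (1/19) × 1.8 = 9/95.
Target odds = 0.99/0.01 = 99.
Need 2.5ⁿ ≥ 99 ÷ (9/95) = 1045.
2.5⁷ = 610.3515625 falls short of 1045 but 2.5⁸ = 390625/256 reaches it, so n = 8.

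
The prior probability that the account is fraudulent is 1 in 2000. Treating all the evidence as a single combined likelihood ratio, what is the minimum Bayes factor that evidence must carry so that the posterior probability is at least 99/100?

197901

Prior odds = 0.0005/0.9995 = 1/1999.
Target odds = 0.99/0.01 = 99.
Required Bayes factor = 99 ÷ (1/1999) = 197901.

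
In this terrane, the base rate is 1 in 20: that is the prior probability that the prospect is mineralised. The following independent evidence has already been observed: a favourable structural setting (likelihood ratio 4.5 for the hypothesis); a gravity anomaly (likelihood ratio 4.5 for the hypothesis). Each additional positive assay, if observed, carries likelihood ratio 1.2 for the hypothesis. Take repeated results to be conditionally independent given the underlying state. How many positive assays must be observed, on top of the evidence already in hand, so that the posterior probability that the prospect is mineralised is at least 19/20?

16

Prior odds = 0.05/0.95 = 1/19.
Combined Bayes factor of the evidence already in hand = 4.5 × 4.5 = 20.25.
Odds after that evidence = (1/19) × 20.25 = 81/76.
Target odds = 0.95/0.05 = 19.
Need 1.2ⁿ ≥ 19 ÷ (81/76) = 1444/81.
1.2¹⁵ ≈15.407 falls short of 1444/81 but 1.2¹⁶ ≈18.4884 reaches it, so n = 16.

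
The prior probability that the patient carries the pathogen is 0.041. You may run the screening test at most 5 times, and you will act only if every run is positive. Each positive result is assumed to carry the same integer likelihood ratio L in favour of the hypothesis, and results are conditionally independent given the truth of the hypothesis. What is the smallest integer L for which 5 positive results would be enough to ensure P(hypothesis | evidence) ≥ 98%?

5

Prior odds = 0.041/0.959 = 41/959.
Target odds = 0.98/0.02 = 49.
Need L⁵ ≥ 49 ÷ (41/959) = 46991/41.
4⁵ = 1024 < 46991/41 ≤ 3125 = 5⁵, so L = 5.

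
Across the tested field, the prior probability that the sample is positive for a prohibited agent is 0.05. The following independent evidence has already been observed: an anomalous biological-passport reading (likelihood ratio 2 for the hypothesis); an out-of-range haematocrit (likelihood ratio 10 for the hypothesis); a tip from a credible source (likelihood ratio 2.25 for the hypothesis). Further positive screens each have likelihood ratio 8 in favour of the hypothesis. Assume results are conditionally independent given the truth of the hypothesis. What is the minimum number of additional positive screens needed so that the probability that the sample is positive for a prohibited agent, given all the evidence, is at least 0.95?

2

Prior odds = 0.05/0.95 = 1/19.
Combined Bayes factor of the evidence already in hand = 2 × 10 × 2.25 = 45.
Odds after that evidence = (1/19) × 45 = 45/19.
Target odds = 0.95/0.05 = 19.
Need 8ⁿ ≥ 19 ÷ (45/19) = 361/45.
8¹ = 8 falls short of 361/45 but 8² = 64 reaches it, so n = 2.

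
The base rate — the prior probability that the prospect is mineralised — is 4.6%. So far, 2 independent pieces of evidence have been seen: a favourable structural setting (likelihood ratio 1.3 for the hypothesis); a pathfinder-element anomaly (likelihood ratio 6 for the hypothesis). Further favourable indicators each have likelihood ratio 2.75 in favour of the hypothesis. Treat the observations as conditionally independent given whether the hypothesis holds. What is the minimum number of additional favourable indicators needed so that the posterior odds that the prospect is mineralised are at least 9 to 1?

4

Prior odds = 0.046/0.954 = 23/477.
Combined Bayes factor of the evidence already in hand = 1.3 × 6 = 7.8.
Odds after that evidence = (23/477) × 7.8 = 299/795.
Target odds = 9.
Need 2.75ⁿ ≥ 9 ÷ (299/795) = 7155/299.
2.75³ = 20.796875 falls short of 7155/299 but 2.75⁴ = 57.19140625 reaches it, so n = 4.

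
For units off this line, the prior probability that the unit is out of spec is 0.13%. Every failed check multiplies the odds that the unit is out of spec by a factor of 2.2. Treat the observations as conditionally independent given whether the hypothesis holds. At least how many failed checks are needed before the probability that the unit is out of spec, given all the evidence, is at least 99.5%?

16

Prior odds = 0.0013/0.9987 = 13/9987.
Likelihood ratio per failed check = 2.2.
Target odds: 0.995 ÷ 0.005 = 199.
Require 2.2ⁿ ≥ 199 ÷ (13/9987) = 1987413/13.
2.2¹⁵ ≈136880 falls short of 1987413/13 but 2.2¹⁶ ≈301136 reaches it, so n = 16.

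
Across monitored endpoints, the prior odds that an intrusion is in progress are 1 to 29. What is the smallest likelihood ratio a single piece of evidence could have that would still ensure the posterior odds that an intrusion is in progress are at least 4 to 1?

Prior odds = 1/29.
Target odds = 4.
Required Bayes factor = 4 ÷ (1/29) = 116.

116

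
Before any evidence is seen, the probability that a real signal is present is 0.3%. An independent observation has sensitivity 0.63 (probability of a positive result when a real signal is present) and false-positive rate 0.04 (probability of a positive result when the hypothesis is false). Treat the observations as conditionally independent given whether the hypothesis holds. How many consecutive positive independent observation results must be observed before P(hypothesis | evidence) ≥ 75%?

3

Prior odds = 0.003/0.997 = 3/997.
Likelihood ratio of a positive result = 0.63/0.04 = 15.75.
Target odds: 0.75 ÷ 0.25 = 3.
Need (3/997) × 15.75ⁿ ≥ 3, i.e. 15.75ⁿ ≥ 997.
15.75² = 248.0625 falls short of 997 but 15.75³ = 3906.984375 reaches it, so n = 3.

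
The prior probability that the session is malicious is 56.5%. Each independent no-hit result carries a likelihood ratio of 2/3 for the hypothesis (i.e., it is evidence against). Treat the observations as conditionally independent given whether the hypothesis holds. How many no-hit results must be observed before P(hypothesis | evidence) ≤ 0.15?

Prior odds = 0.565/0.435 = 113/87.
Likelihood ratio per no-hit result = 2/3.
Target posterior odds = 0.15/0.85 = 3/17.
Need (113/87) × (2/3)ⁿ ≤ 3/17, i.e. (2/3)ⁿ ≤ 261/1921.
(2/3)⁴ = 16/81 is still above 261/1921 but (2/3)⁵ = 32/243 is at or below it, so n = 5.

5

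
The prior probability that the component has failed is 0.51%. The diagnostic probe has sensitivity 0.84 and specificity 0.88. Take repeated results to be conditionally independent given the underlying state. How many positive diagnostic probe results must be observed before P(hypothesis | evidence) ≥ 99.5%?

Prior odds: 0.0051 ÷ 0.9949 = 51/9949.
False-positive rate = 1 − 0.88 = 0.12; likelihood ratio of a positive = 0.84/0.12 = 7.
Target posterior odds = 0.995/0.005 = 199.
Need (51/9949) × 7ⁿ ≥ 199, i.e. 7ⁿ ≥ 1979851/51.
7⁵ = 16807 falls short of 1979851/51 but 7⁶ = 117649 reaches it, so n = 6.

6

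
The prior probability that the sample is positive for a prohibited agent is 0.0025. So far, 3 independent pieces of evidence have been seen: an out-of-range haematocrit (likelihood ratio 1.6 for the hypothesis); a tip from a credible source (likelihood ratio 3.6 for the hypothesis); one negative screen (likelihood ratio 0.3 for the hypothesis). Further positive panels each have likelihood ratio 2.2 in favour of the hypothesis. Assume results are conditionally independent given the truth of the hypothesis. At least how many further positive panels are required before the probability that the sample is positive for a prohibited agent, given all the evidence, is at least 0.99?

13

Prior odds = 0.0025/0.9975 = 1/399.
Combined Bayes factor of the evidence already in hand = 1.6 × 3.6 × 0.3 = 1.728.
Odds after that evidence = (1/399) × 1.728 = 72/16625.
Target odds = 0.99/0.01 = 99.
Need 2.2ⁿ ≥ 99 ÷ (72/16625) = 22859.375.
2.2¹² ≈12855 falls short of 22859.375 but 2.2¹³ ≈28281 reaches it, so n = 13.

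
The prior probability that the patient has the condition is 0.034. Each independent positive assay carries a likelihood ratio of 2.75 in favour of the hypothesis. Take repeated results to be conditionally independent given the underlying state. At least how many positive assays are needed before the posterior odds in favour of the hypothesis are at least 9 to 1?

6

Prior odds = 0.034/0.966 = 17/483.
Likelihood ratio per positive assay = 2.75.
Target odds = 9.
Require 2.75ⁿ ≥ 9 ÷ (17/483) = 4347/17.
2.75⁵ = 161051/1024 falls short of 4347/17 but 2.75⁶ = 1771561/4096 reaches it, so n = 6.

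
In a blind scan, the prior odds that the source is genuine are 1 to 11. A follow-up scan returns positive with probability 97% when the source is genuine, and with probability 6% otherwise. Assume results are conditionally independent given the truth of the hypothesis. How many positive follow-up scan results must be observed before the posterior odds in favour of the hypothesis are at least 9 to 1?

Prior odds = 1/11.
Likelihood ratio of a positive result = 0.97/0.06 = 97/6.
Target odds = 9.
Require (97/6)ⁿ ≥ 9 ÷ (1/11) = 99.
(97/6)¹ = 97/6 falls short of 99 but (97/6)² = 9409/36 reaches it, so n = 2.

2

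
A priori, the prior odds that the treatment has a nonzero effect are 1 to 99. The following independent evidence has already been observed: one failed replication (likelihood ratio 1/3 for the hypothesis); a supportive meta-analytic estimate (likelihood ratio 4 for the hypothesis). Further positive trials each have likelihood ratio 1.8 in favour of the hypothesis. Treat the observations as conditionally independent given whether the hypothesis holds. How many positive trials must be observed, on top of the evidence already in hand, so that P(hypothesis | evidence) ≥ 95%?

Prior odds = 1/99.
Combined Bayes factor of the evidence already in hand = (1/3) × 4 = 4/3.
Odds after that evidence = (1/99) × 4/3 = 4/297.
Target odds = 0.95/0.05 = 19.
Need 1.8ⁿ ≥ 19 ÷ (4/297) = 1410.75.
1.8¹² ≈1156.83 falls short of 1410.75 but 1.8¹³ ≈2082.3 reaches it, so n = 13.

13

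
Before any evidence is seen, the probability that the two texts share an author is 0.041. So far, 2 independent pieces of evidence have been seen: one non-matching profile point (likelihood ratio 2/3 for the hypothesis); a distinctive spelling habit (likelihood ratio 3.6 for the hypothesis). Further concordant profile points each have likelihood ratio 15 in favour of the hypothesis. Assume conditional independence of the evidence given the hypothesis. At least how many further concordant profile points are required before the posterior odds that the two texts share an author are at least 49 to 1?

3

Prior odds = 0.041/0.959 = 41/959.
Combined Bayes factor of the evidence already in hand = (2/3) × 3.6 = 2.4.
Odds after that evidence = (41/959) × 2.4 = 492/4795.
Target odds = 49.
Need 15ⁿ ≥ 49 ÷ (492/4795) = 234955/492.
15² = 225 falls short of 234955/492 but 15³ = 3375 reaches it, so n = 3.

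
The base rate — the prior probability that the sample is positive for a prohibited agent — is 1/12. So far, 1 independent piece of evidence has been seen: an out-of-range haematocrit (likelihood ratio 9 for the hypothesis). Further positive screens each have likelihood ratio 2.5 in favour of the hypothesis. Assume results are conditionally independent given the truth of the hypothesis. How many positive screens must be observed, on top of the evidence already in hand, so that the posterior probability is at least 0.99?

6

Prior odds = (1/12)/(11/12) = 1/11.
Bayes factor of the evidence already in hand = 9.
Odds after that evidence = (1/11) × 9 = 9/11.
Target odds = 0.99/0.01 = 99.
Need 2.5ⁿ ≥ 99 ÷ (9/11) = 121.
2.5⁵ = 97.65625 falls short of 121 but 2.5⁶ = 244.140625 reaches it, so n = 6.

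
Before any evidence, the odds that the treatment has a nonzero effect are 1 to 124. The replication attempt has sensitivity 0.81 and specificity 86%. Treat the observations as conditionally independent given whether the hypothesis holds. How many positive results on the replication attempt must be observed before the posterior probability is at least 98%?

5

Prior odds = 1/124.
False-positive rate = 1 − 0.86 = 0.14; likelihood ratio of a positive = 0.81/0.14 = 81/14.
Target odds: 0.98 ÷ 0.02 = 49.
Require (81/14)ⁿ ≥ 49 ÷ (1/124) = 6076.
(81/14)⁴ = 43046721/38416 falls short of 6076 but (81/14)⁵ ≈6483.13 reaches it, so n = 5.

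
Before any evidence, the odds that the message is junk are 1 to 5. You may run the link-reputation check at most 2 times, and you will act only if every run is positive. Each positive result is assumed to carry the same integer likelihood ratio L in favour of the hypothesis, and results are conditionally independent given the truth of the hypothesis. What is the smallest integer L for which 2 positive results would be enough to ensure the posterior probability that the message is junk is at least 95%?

Prior odds = 0.2.
Target odds = 0.95/0.05 = 19.
Need L² ≥ 19 ÷ 0.2 = 95.
9² = 81 < 95 ≤ 100 = 10², so L = 10.

10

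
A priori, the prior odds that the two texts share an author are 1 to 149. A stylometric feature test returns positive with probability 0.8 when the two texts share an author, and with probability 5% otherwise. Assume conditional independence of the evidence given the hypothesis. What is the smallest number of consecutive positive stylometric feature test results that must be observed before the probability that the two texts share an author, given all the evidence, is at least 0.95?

3

Prior odds = 1/149.
Likelihood ratio of a positive result = 0.8/0.05 = 16.
Target odds: 0.95 ÷ 0.05 = 19.
Need (1/149) × 16ⁿ ≥ 19, i.e. 16ⁿ ≥ 2831.
16² = 256 falls short of 2831 but 16³ = 4096 reaches it, so n = 3.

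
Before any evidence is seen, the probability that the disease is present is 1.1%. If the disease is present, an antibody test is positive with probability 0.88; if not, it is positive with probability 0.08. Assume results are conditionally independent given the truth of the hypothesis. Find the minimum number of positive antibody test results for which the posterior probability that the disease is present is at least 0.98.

Prior odds: 0.011 ÷ 0.989 = 11/989.
Likelihood ratio of a positive = 0.88/0.08 = 11.
Target posterior odds = 0.98/0.02 = 49.
Require 11ⁿ ≥ 49 ÷ (11/989) = 48461/11.
11³ = 1331 falls short of 48461/11 but 11⁴ = 14641 reaches it, so n = 4.

4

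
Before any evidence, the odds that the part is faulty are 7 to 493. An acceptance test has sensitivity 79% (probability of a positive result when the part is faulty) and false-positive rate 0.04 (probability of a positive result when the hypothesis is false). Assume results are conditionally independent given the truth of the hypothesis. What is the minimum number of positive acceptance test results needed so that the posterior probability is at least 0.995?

4

Prior odds = 7/493.
Likelihood ratio of a positive result = 0.79/0.04 = 19.75.
Target posterior odds = 0.995/0.005 = 199.
Require 19.75ⁿ ≥ 199 ÷ (7/493) = 98107/7.
19.75³ = 7703.734375 falls short of 98107/7 but 19.75⁴ = 38950081/256 reaches it, so n = 4.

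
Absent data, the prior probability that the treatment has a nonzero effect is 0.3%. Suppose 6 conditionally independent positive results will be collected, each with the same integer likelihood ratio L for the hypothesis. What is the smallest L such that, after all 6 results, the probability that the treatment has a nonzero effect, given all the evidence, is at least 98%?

6

Prior odds = 0.003/0.997 = 3/997.
Target odds = 0.98/0.02 = 49.
Need L⁶ ≥ 49 ÷ (3/997) = 48853/3.
5⁶ = 15625 < 48853/3 ≤ 46656 = 6⁶, so L = 6.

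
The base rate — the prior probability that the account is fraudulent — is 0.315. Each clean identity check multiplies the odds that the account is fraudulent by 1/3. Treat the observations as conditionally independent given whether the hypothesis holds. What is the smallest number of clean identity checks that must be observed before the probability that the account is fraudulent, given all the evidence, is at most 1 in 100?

4

Prior odds = 0.315/0.685 = 63/137.
Likelihood ratio per clean identity check = 1/3.
Target odds: 0.01 ÷ 0.99 = 1/99.
Need (63/137) × (1/3)ⁿ ≤ 1/99, i.e. (1/3)ⁿ ≤ 137/6237.
(1/3)³ = 1/27 is still above 137/6237 but (1/3)⁴ = 1/81 is at or below it, so n = 4.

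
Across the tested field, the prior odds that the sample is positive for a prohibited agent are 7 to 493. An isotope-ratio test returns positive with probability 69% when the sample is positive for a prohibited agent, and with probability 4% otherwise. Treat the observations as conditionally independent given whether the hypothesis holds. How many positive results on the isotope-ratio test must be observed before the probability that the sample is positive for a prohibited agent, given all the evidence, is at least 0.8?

Prior odds = 7/493.
Likelihood ratio of a positive result = 0.69/0.04 = 17.25.
Target odds: 0.8 ÷ 0.2 = 4.
Need (7/493) × 17.25ⁿ ≥ 4, i.e. 17.25ⁿ ≥ 1972/7.
17.25¹ = 17.25 falls short of 1972/7 but 17.25² = 297.5625 reaches it, so n = 2.

2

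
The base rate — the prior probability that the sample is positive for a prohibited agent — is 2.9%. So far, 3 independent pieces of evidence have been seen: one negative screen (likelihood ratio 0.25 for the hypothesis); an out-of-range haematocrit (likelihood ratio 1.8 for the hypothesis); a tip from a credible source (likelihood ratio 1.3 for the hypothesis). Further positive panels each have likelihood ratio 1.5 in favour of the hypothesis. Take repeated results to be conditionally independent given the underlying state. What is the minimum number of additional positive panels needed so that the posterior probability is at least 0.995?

24

Prior odds = 0.029/0.971 = 29/971.
Combined Bayes factor of the evidence already in hand = 0.25 × 1.8 × 1.3 = 0.585.
Odds after that evidence = (29/971) × 0.585 = 3393/194200.
Target odds = 0.995/0.005 = 199.
Need 1.5ⁿ ≥ 199 ÷ (3393/194200) = 38645800/3393.
1.5²³ ≈11222.7 falls short of 38645800/3393 but 1.5²⁴ ≈16834.1 reaches it, so n = 24.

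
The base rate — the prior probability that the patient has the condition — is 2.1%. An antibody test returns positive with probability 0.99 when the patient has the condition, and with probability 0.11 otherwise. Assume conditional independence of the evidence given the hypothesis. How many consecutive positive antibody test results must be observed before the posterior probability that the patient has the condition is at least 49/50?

Prior odds: 0.021 ÷ 0.979 = 21/979.
Likelihood ratio of a positive result = 0.99/0.11 = 9.
Target odds: 0.98 ÷ 0.02 = 49.
Require 9ⁿ ≥ 49 ÷ (21/979) = 6853/3.
9³ = 729 falls short of 6853/3 but 9⁴ = 6561 reaches it, so n = 4.

4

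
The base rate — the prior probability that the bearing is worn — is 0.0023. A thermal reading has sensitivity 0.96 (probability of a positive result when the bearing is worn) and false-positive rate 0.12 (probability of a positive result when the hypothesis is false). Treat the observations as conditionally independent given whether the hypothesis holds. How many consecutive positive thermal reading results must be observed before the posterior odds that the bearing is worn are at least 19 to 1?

Prior odds: 0.0023 ÷ 0.9977 = 23/9977.
Likelihood ratio of a positive result = 0.96/0.12 = 8.
Target odds = 19.
Require 8ⁿ ≥ 19 ÷ (23/9977) = 189563/23.
8⁴ = 4096 falls short of 189563/23 but 8⁵ = 32768 reaches it, so n = 5.

5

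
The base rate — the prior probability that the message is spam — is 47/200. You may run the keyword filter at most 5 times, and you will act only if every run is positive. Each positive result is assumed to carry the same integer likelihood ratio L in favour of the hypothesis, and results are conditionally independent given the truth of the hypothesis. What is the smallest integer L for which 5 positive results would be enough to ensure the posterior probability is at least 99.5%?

4

Prior odds = 0.235/0.765 = 47/153.
Target odds = 0.995/0.005 = 199.
Need L⁵ ≥ 199 ÷ (47/153) = 30447/47.
3⁵ = 243 < 30447/47 ≤ 1024 = 4⁵, so L = 4.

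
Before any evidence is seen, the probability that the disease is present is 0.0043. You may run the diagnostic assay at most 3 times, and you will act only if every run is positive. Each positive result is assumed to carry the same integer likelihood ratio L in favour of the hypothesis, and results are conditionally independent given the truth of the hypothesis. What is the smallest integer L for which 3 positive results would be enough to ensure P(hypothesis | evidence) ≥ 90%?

13

Prior odds = 0.0043/0.9957 = 43/9957.
Target odds = 0.9/0.1 = 9.
Need L³ ≥ 9 ÷ (43/9957) = 89613/43.
12³ = 1728 < 89613/43 ≤ 2197 = 13³, so L = 13.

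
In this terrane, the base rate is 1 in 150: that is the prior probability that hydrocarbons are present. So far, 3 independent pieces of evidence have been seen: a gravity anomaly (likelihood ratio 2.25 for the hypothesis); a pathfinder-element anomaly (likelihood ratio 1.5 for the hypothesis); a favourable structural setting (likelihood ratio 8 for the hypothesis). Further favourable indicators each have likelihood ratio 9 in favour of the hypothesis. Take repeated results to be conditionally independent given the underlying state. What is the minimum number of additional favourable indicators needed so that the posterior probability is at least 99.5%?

4

Prior odds = (1/150)/(149/150) = 1/149.
Combined Bayes factor of the evidence already in hand = 2.25 × 1.5 × 8 = 27.
Odds after that evidence = (1/149) × 27 = 27/149.
Target odds = 0.995/0.005 = 199.
Need 9ⁿ ≥ 199 ÷ (27/149) = 29651/27.
9³ = 729 falls short of 29651/27 but 9⁴ = 6561 reaches it, so n = 4.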